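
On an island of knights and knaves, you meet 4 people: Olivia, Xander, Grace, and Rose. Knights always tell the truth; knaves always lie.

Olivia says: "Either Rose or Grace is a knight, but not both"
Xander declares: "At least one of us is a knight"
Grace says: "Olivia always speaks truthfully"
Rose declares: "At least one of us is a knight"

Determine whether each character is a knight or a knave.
Olivia is a knave.
Xander is a knave.
Grace is a knave.
Rose is a knave.

Verification:
- Olivia (knave) says "Either Rose or Grace is a knight, but not both" - this is FALSE (a lie) because Rose is a knave and Grace is a knave.
- Xander (knave) says "At least one of us is a knight" - this is FALSE (a lie) because no one is a knight.
- Grace (knave) says "Olivia always speaks truthfully" - this is FALSE (a lie) because Olivia is a knave.
- Rose (knave) says "At least one of us is a knight" - this is FALSE (a lie) because no one is a knight.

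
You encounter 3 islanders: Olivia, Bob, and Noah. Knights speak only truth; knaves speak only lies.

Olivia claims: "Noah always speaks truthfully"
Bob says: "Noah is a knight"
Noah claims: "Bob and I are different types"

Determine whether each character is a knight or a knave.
Olivia is a knave.
Bob is a knave.
Noah is a knave.

Verification:
- Olivia (knave) says "Noah always speaks truthfully" - this is FALSE (a lie) because Noah is a knave.
- Bob (knave) says "Noah is a knight" - this is FALSE (a lie) because Noah is a knave.
- Noah (knave) says "Bob and I are different types" - this is FALSE (a lie) because Noah is a knave and Bob is a knave.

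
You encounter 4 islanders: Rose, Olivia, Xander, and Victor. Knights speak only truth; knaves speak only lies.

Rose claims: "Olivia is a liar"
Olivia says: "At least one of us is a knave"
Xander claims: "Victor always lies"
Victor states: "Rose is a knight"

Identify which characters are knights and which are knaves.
Rose is a knave.
Olivia is a knight.
Xander is a knight.
Victor is a knave.

Verification:
- Rose (knave) says "Olivia is a liar" - this is FALSE (a lie) because Olivia is a knight.
- Olivia (knight) says "At least one of us is a knave" - this is TRUE because Rose and Victor are knaves.
- Xander (knight) says "Victor always lies" - this is TRUE because Victor is a knave.
- Victor (knave) says "Rose is a knight" - this is FALSE (a lie) because Rose is a knave.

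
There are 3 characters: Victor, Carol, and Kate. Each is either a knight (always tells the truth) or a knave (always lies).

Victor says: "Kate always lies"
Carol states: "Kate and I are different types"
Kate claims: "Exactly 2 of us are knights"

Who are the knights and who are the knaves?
Victor is a knight.
Carol is a knave.
Kate is a knave.

Verification:
- Victor (knight) says "Kate always lies" - this is TRUE because Kate is a knave.
- Carol (knave) says "Kate and I are different types" - this is FALSE (a lie) because Carol is a knave and Kate is a knave.
- Kate (knave) says "Exactly 2 of us are knights" - this is FALSE (a lie) because there are 1 knights.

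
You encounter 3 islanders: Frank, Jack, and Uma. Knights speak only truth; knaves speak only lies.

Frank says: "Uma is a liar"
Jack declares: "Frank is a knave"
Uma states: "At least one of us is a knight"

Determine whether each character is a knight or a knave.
Frank is a knave.
Jack is a knight.
Uma is a knight.

Verification:
- Frank (knave) says "Uma is a liar" - this is FALSE (a lie) because Uma is a knight.
- Jack (knight) says "Frank is a knave" - this is TRUE because Frank is a knave.
- Uma (knight) says "At least one of us is a knight" - this is TRUE because Jack and Uma are knights.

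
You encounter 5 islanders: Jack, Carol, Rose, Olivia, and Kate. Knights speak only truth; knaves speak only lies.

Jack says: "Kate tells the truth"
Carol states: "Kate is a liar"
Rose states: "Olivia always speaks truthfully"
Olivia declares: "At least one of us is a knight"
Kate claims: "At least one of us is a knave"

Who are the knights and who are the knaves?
Jack is a knight.
Carol is a knave.
Rose is a knight.
Olivia is a knight.
Kate is a knight.

Verification:
- Jack (knight) says "Kate tells the truth" - this is TRUE because Kate is a knight.
- Carol (knave) says "Kate is a liar" - this is FALSE (a lie) because Kate is a knight.
- Rose (knight) says "Olivia always speaks truthfully" - this is TRUE because Olivia is a knight.
- Olivia (knight) says "At least one of us is a knight" - this is TRUE because Jack, Rose, Olivia, and Kate are knights.
- Kate (knight) says "At least one of us is a knave" - this is TRUE because Carol is a knave.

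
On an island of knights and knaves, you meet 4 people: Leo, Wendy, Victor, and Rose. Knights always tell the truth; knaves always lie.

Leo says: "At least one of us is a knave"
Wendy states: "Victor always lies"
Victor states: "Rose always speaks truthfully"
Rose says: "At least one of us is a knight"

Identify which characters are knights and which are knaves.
Leo is a knight.
Wendy is a knave.
Victor is a knight.
Rose is a knight.

Verification:
- Leo (knight) says "At least one of us is a knave" - this is TRUE because Wendy is a knave.
- Wendy (knave) says "Victor always lies" - this is FALSE (a lie) because Victor is a knight.
- Victor (knight) says "Rose always speaks truthfully" - this is TRUE because Rose is a knight.
- Rose (knight) says "At least one of us is a knight" - this is TRUE because Leo, Victor, and Rose are knights.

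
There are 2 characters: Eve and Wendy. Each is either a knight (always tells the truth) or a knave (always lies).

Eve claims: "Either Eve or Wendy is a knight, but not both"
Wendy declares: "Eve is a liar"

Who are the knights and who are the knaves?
Eve is a knight.
Wendy is a knave.

Verification:
- Eve (knight) says "Either Eve or Wendy is a knight, but not both" - this is TRUE because Eve is a knight and Wendy is a knave.
- Wendy (knave) says "Eve is a liar" - this is FALSE (a lie) because Eve is a knight.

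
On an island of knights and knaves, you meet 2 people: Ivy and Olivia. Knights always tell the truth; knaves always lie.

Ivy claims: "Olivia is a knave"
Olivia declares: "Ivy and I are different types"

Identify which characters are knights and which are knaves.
Ivy is a knave.
Olivia is a knight.

Verification:
- Ivy (knave) says "Olivia is a knave" - this is FALSE (a lie) because Olivia is a knight.
- Olivia (knight) says "Ivy and I are different types" - this is TRUE because Olivia is a knight and Ivy is a knave.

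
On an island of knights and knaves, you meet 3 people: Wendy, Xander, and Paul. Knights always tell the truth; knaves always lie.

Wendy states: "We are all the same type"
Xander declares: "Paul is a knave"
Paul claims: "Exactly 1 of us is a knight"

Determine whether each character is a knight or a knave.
Wendy is a knave.
Xander is a knave.
Paul is a knight.

Verification:
- Wendy (knave) says "We are all the same type" - this is FALSE (a lie) because Paul is a knight and Wendy and Xander are knaves.
- Xander (knave) says "Paul is a knave" - this is FALSE (a lie) because Paul is a knight.
- Paul (knight) says "Exactly 1 of us is a knight" - this is TRUE because there are 1 knights.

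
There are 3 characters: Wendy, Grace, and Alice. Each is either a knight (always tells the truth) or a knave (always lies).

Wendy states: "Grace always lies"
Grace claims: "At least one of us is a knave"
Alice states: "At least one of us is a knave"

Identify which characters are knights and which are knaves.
Wendy is a knave.
Grace is a knight.
Alice is a knight.

Verification:
- Wendy (knave) says "Grace always lies" - this is FALSE (a lie) because Grace is a knight.
- Grace (knight) says "At least one of us is a knave" - this is TRUE because Wendy is a knave.
- Alice (knight) says "At least one of us is a knave" - this is TRUE because Wendy is a knave.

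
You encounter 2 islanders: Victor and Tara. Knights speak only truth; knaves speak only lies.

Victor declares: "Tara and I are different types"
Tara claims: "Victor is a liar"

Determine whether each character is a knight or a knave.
Victor is a knight.
Tara is a knave.

Verification:
- Victor (knight) says "Tara and I are different types" - this is TRUE because Victor is a knight and Tara is a knave.
- Tara (knave) says "Victor is a liar" - this is FALSE (a lie) because Victor is a knight.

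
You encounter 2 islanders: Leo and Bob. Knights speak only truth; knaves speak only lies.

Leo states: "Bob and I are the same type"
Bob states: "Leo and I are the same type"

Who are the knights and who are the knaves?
Leo is a knight.
Bob is a knight.

Verification:
- Leo (knight) says "Bob and I are the same type" - this is TRUE because Leo is a knight and Bob is a knight.
- Bob (knight) says "Leo and I are the same type" - this is TRUE because Bob is a knight and Leo is a knight.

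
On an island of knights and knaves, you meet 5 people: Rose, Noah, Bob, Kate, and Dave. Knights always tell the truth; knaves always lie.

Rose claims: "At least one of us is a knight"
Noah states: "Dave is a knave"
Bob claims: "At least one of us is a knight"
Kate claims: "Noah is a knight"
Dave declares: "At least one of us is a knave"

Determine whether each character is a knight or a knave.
Rose is a knight.
Noah is a knave.
Bob is a knight.
Kate is a knave.
Dave is a knight.

Verification:
- Rose (knight) says "At least one of us is a knight" - this is TRUE because Rose, Bob, and Dave are knights.
- Noah (knave) says "Dave is a knave" - this is FALSE (a lie) because Dave is a knight.
- Bob (knight) says "At least one of us is a knight" - this is TRUE because Rose, Bob, and Dave are knights.
- Kate (knave) says "Noah is a knight" - this is FALSE (a lie) because Noah is a knave.
- Dave (knight) says "At least one of us is a knave" - this is TRUE because Noah and Kate are knaves.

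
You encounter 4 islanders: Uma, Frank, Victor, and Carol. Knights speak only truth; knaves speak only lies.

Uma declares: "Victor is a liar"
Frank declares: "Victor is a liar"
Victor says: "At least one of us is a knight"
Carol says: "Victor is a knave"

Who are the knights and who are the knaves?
Uma is a knave.
Frank is a knave.
Victor is a knight.
Carol is a knave.

Verification:
- Uma (knave) says "Victor is a liar" - this is FALSE (a lie) because Victor is a knight.
- Frank (knave) says "Victor is a liar" - this is FALSE (a lie) because Victor is a knight.
- Victor (knight) says "At least one of us is a knight" - this is TRUE because Victor is a knight.
- Carol (knave) says "Victor is a knave" - this is FALSE (a lie) because Victor is a knight.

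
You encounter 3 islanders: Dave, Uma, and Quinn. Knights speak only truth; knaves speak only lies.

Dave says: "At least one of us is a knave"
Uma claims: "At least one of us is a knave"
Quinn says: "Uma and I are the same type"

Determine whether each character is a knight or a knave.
Dave is a knight.
Uma is a knight.
Quinn is a knave.

Verification:
- Dave (knight) says "At least one of us is a knave" - this is TRUE because Quinn is a knave.
- Uma (knight) says "At least one of us is a knave" - this is TRUE because Quinn is a knave.
- Quinn (knave) says "Uma and I are the same type" - this is FALSE (a lie) because Quinn is a knave and Uma is a knight.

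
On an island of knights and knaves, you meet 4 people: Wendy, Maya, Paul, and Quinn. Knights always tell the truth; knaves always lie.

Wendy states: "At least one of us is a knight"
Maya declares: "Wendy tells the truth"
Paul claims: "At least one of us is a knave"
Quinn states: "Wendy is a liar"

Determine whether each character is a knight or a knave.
Wendy is a knight.
Maya is a knight.
Paul is a knight.
Quinn is a knave.

Verification:
- Wendy (knight) says "At least one of us is a knight" - this is TRUE because Wendy, Maya, and Paul are knights.
- Maya (knight) says "Wendy tells the truth" - this is TRUE because Wendy is a knight.
- Paul (knight) says "At least one of us is a knave" - this is TRUE because Quinn is a knave.
- Quinn (knave) says "Wendy is a liar" - this is FALSE (a lie) because Wendy is a knight.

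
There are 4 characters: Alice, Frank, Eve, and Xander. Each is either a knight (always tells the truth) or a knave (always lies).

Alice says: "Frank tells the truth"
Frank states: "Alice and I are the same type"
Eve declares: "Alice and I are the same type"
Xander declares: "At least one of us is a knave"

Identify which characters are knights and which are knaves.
Alice is a knight.
Frank is a knight.
Eve is a knave.
Xander is a knight.

Verification:
- Alice (knight) says "Frank tells the truth" - this is TRUE because Frank is a knight.
- Frank (knight) says "Alice and I are the same type" - this is TRUE because Frank is a knight and Alice is a knight.
- Eve (knave) says "Alice and I are the same type" - this is FALSE (a lie) because Eve is a knave and Alice is a knight.
- Xander (knight) says "At least one of us is a knave" - this is TRUE because Eve is a knave.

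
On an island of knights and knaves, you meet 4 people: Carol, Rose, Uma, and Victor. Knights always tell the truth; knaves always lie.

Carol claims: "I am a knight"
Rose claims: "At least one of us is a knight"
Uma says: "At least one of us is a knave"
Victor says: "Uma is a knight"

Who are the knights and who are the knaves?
Carol is a knave.
Rose is a knight.
Uma is a knight.
Victor is a knight.

Verification:
- Carol (knave) says "I am a knight" - this is FALSE (a lie) because Carol is a knave.
- Rose (knight) says "At least one of us is a knight" - this is TRUE because Rose, Uma, and Victor are knights.
- Uma (knight) says "At least one of us is a knave" - this is TRUE because Carol is a knave.
- Victor (knight) says "Uma is a knight" - this is TRUE because Uma is a knight.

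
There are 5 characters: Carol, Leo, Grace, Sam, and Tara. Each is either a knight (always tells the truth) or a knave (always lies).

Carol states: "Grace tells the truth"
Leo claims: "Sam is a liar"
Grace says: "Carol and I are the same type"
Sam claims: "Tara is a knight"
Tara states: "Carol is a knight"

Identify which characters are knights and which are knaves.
Carol is a knight.
Leo is a knave.
Grace is a knight.
Sam is a knight.
Tara is a knight.

Verification:
- Carol (knight) says "Grace tells the truth" - this is TRUE because Grace is a knight.
- Leo (knave) says "Sam is a liar" - this is FALSE (a lie) because Sam is a knight.
- Grace (knight) says "Carol and I are the same type" - this is TRUE because Grace is a knight and Carol is a knight.
- Sam (knight) says "Tara is a knight" - this is TRUE because Tara is a knight.
- Tara (knight) says "Carol is a knight" - this is TRUE because Carol is a knight.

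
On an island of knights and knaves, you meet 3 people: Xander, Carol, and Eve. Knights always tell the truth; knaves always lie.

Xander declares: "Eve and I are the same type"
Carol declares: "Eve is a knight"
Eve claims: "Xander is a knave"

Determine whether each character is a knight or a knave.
Xander is a knave.
Carol is a knight.
Eve is a knight.

Verification:
- Xander (knave) says "Eve and I are the same type" - this is FALSE (a lie) because Xander is a knave and Eve is a knight.
- Carol (knight) says "Eve is a knight" - this is TRUE because Eve is a knight.
- Eve (knight) says "Xander is a knave" - this is TRUE because Xander is a knave.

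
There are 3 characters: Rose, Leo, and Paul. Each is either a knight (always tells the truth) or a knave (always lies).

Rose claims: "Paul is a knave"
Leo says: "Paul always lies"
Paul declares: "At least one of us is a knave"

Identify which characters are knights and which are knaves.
Rose is a knave.
Leo is a knave.
Paul is a knight.

Verification:
- Rose (knave) says "Paul is a knave" - this is FALSE (a lie) because Paul is a knight.
- Leo (knave) says "Paul always lies" - this is FALSE (a lie) because Paul is a knight.
- Paul (knight) says "At least one of us is a knave" - this is TRUE because Rose and Leo are knaves.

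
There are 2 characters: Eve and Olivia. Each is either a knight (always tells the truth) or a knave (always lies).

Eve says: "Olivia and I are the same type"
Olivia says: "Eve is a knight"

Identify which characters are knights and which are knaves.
Eve is a knight.
Olivia is a knight.

Verification:
- Eve (knight) says "Olivia and I are the same type" - this is TRUE because Eve is a knight and Olivia is a knight.
- Olivia (knight) says "Eve is a knight" - this is TRUE because Eve is a knight.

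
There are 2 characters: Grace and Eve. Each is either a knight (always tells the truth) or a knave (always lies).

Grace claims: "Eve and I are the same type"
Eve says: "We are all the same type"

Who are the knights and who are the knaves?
Grace is a knight.
Eve is a knight.

Verification:
- Grace (knight) says "Eve and I are the same type" - this is TRUE because Grace is a knight and Eve is a knight.
- Eve (knight) says "We are all the same type" - this is TRUE because Grace and Eve are knights.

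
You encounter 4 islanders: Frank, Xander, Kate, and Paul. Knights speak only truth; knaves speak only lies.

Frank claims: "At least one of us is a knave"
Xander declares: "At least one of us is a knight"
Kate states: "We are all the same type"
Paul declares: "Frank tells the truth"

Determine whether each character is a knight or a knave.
Frank is a knight.
Xander is a knight.
Kate is a knave.
Paul is a knight.

Verification:
- Frank (knight) says "At least one of us is a knave" - this is TRUE because Kate is a knave.
- Xander (knight) says "At least one of us is a knight" - this is TRUE because Frank, Xander, and Paul are knights.
- Kate (knave) says "We are all the same type" - this is FALSE (a lie) because Frank, Xander, and Paul are knights and Kate is a knave.
- Paul (knight) says "Frank tells the truth" - this is TRUE because Frank is a knight.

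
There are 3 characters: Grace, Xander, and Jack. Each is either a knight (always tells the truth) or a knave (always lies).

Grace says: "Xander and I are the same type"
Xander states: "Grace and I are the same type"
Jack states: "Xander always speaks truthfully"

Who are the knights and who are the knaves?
Grace is a knight.
Xander is a knight.
Jack is a knight.

Verification:
- Grace (knight) says "Xander and I are the same type" - this is TRUE because Grace is a knight and Xander is a knight.
- Xander (knight) says "Grace and I are the same type" - this is TRUE because Xander is a knight and Grace is a knight.
- Jack (knight) says "Xander always speaks truthfully" - this is TRUE because Xander is a knight.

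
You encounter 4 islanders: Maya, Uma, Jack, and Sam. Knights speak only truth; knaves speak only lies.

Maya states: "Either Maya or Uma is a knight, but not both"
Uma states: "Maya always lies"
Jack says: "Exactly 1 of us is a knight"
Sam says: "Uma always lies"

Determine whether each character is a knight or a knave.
Maya is a knight.
Uma is a knave.
Jack is a knave.
Sam is a knight.

Verification:
- Maya (knight) says "Either Maya or Uma is a knight, but not both" - this is TRUE because Maya is a knight and Uma is a knave.
- Uma (knave) says "Maya always lies" - this is FALSE (a lie) because Maya is a knight.
- Jack (knave) says "Exactly 1 of us is a knight" - this is FALSE (a lie) because there are 2 knights.
- Sam (knight) says "Uma always lies" - this is TRUE because Uma is a knave.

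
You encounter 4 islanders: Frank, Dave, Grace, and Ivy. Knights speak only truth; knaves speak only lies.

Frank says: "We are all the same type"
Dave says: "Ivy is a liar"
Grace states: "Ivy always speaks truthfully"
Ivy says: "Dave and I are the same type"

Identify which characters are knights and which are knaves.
Frank is a knave.
Dave is a knight.
Grace is a knave.
Ivy is a knave.

Verification:
- Frank (knave) says "We are all the same type" - this is FALSE (a lie) because Dave is a knight and Frank, Grace, and Ivy are knaves.
- Dave (knight) says "Ivy is a liar" - this is TRUE because Ivy is a knave.
- Grace (knave) says "Ivy always speaks truthfully" - this is FALSE (a lie) because Ivy is a knave.
- Ivy (knave) says "Dave and I are the same type" - this is FALSE (a lie) because Ivy is a knave and Dave is a knight.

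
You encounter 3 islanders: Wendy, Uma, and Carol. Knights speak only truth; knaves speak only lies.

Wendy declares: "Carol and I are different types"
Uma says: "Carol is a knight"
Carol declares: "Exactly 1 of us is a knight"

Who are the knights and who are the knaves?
Wendy is a knave.
Uma is a knave.
Carol is a knave.

Verification:
- Wendy (knave) says "Carol and I are different types" - this is FALSE (a lie) because Wendy is a knave and Carol is a knave.
- Uma (knave) says "Carol is a knight" - this is FALSE (a lie) because Carol is a knave.
- Carol (knave) says "Exactly 1 of us is a knight" - this is FALSE (a lie) because there are 0 knights.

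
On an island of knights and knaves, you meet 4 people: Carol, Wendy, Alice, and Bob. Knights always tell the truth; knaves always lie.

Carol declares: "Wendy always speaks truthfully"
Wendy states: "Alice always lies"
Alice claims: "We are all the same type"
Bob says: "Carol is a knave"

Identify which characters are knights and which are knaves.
Carol is a knight.
Wendy is a knight.
Alice is a knave.
Bob is a knave.

Verification:
- Carol (knight) says "Wendy always speaks truthfully" - this is TRUE because Wendy is a knight.
- Wendy (knight) says "Alice always lies" - this is TRUE because Alice is a knave.
- Alice (knave) says "We are all the same type" - this is FALSE (a lie) because Carol and Wendy are knights and Alice and Bob are knaves.
- Bob (knave) says "Carol is a knave" - this is FALSE (a lie) because Carol is a knight.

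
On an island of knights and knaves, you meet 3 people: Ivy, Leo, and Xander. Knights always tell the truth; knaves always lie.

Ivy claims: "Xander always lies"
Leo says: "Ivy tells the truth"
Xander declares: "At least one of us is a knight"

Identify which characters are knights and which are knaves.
Ivy is a knave.
Leo is a knave.
Xander is a knight.

Verification:
- Ivy (knave) says "Xander always lies" - this is FALSE (a lie) because Xander is a knight.
- Leo (knave) says "Ivy tells the truth" - this is FALSE (a lie) because Ivy is a knave.
- Xander (knight) says "At least one of us is a knight" - this is TRUE because Xander is a knight.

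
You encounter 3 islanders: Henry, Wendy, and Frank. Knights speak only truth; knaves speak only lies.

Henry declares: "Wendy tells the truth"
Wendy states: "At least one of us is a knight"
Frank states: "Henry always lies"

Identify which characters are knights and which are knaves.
Henry is a knight.
Wendy is a knight.
Frank is a knave.

Verification:
- Henry (knight) says "Wendy tells the truth" - this is TRUE because Wendy is a knight.
- Wendy (knight) says "At least one of us is a knight" - this is TRUE because Henry and Wendy are knights.
- Frank (knave) says "Henry always lies" - this is FALSE (a lie) because Henry is a knight.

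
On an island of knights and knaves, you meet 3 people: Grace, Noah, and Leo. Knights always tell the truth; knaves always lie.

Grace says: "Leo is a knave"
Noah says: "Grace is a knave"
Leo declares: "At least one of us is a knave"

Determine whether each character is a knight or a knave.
Grace is a knave.
Noah is a knight.
Leo is a knight.

Verification:
- Grace (knave) says "Leo is a knave" - this is FALSE (a lie) because Leo is a knight.
- Noah (knight) says "Grace is a knave" - this is TRUE because Grace is a knave.
- Leo (knight) says "At least one of us is a knave" - this is TRUE because Grace is a knave.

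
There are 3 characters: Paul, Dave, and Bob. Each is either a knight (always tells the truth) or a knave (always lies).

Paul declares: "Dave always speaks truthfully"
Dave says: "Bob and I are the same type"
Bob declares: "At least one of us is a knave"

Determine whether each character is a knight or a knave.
Paul is a knave.
Dave is a knave.
Bob is a knight.

Verification:
- Paul (knave) says "Dave always speaks truthfully" - this is FALSE (a lie) because Dave is a knave.
- Dave (knave) says "Bob and I are the same type" - this is FALSE (a lie) because Dave is a knave and Bob is a knight.
- Bob (knight) says "At least one of us is a knave" - this is TRUE because Paul and Dave are knaves.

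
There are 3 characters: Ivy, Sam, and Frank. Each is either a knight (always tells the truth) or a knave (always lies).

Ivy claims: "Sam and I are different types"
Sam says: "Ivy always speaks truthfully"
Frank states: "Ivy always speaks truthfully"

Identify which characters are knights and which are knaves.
Ivy is a knave.
Sam is a knave.
Frank is a knave.

Verification:
- Ivy (knave) says "Sam and I are different types" - this is FALSE (a lie) because Ivy is a knave and Sam is a knave.
- Sam (knave) says "Ivy always speaks truthfully" - this is FALSE (a lie) because Ivy is a knave.
- Frank (knave) says "Ivy always speaks truthfully" - this is FALSE (a lie) because Ivy is a knave.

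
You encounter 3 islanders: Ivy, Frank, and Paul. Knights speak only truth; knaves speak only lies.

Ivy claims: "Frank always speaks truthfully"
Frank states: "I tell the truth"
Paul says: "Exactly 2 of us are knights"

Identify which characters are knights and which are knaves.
Ivy is a knave.
Frank is a knave.
Paul is a knave.

Verification:
- Ivy (knave) says "Frank always speaks truthfully" - this is FALSE (a lie) because Frank is a knave.
- Frank (knave) says "I tell the truth" - this is FALSE (a lie) because Frank is a knave.
- Paul (knave) says "Exactly 2 of us are knights" - this is FALSE (a lie) because there are 0 knights.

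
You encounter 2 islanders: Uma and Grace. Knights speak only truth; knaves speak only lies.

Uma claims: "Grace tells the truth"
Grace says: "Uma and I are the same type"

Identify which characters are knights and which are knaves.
Uma is a knight.
Grace is a knight.

Verification:
- Uma (knight) says "Grace tells the truth" - this is TRUE because Grace is a knight.
- Grace (knight) says "Uma and I are the same type" - this is TRUE because Grace is a knight and Uma is a knight.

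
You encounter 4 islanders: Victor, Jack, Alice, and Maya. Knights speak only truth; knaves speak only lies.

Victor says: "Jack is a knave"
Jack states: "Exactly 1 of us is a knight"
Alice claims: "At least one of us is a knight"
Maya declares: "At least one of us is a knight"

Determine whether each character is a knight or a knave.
Victor is a knight.
Jack is a knave.
Alice is a knight.
Maya is a knight.

Verification:
- Victor (knight) says "Jack is a knave" - this is TRUE because Jack is a knave.
- Jack (knave) says "Exactly 1 of us is a knight" - this is FALSE (a lie) because there are 3 knights.
- Alice (knight) says "At least one of us is a knight" - this is TRUE because Victor, Alice, and Maya are knights.
- Maya (knight) says "At least one of us is a knight" - this is TRUE because Victor, Alice, and Maya are knights.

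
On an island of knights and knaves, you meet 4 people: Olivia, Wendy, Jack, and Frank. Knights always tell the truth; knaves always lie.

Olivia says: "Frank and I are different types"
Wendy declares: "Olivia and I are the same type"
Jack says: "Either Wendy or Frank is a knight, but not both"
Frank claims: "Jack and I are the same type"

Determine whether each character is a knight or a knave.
Olivia is a knight.
Wendy is a knight.
Jack is a knight.
Frank is a knave.

Verification:
- Olivia (knight) says "Frank and I are different types" - this is TRUE because Olivia is a knight and Frank is a knave.
- Wendy (knight) says "Olivia and I are the same type" - this is TRUE because Wendy is a knight and Olivia is a knight.
- Jack (knight) says "Either Wendy or Frank is a knight, but not both" - this is TRUE because Wendy is a knight and Frank is a knave.
- Frank (knave) says "Jack and I are the same type" - this is FALSE (a lie) because Frank is a knave and Jack is a knight.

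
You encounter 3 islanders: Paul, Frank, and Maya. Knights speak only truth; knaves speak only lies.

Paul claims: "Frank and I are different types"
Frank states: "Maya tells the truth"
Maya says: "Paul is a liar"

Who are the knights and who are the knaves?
Paul is a knight.
Frank is a knave.
Maya is a knave.

Verification:
- Paul (knight) says "Frank and I are different types" - this is TRUE because Paul is a knight and Frank is a knave.
- Frank (knave) says "Maya tells the truth" - this is FALSE (a lie) because Maya is a knave.
- Maya (knave) says "Paul is a liar" - this is FALSE (a lie) because Paul is a knight.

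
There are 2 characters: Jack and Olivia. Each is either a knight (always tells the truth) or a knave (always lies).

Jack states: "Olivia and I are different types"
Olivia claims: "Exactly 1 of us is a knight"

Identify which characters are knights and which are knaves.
Jack is a knave.
Olivia is a knave.

Verification:
- Jack (knave) says "Olivia and I are different types" - this is FALSE (a lie) because Jack is a knave and Olivia is a knave.
- Olivia (knave) says "Exactly 1 of us is a knight" - this is FALSE (a lie) because there are 0 knights.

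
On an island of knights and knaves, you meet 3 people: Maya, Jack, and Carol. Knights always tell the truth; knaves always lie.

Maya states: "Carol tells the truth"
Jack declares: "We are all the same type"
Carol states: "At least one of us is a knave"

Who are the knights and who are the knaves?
Maya is a knight.
Jack is a knave.
Carol is a knight.

Verification:
- Maya (knight) says "Carol tells the truth" - this is TRUE because Carol is a knight.
- Jack (knave) says "We are all the same type" - this is FALSE (a lie) because Maya and Carol are knights and Jack is a knave.
- Carol (knight) says "At least one of us is a knave" - this is TRUE because Jack is a knave.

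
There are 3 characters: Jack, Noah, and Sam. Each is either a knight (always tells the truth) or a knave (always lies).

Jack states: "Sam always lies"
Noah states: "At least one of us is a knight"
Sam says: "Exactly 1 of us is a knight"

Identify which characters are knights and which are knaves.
Jack is a knight.
Noah is a knight.
Sam is a knave.

Verification:
- Jack (knight) says "Sam always lies" - this is TRUE because Sam is a knave.
- Noah (knight) says "At least one of us is a knight" - this is TRUE because Jack and Noah are knights.
- Sam (knave) says "Exactly 1 of us is a knight" - this is FALSE (a lie) because there are 2 knights.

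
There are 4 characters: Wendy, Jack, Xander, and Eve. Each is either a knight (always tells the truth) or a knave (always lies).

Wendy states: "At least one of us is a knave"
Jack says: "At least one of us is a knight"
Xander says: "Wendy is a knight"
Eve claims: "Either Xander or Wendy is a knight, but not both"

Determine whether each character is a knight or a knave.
Wendy is a knight.
Jack is a knight.
Xander is a knight.
Eve is a knave.

Verification:
- Wendy (knight) says "At least one of us is a knave" - this is TRUE because Eve is a knave.
- Jack (knight) says "At least one of us is a knight" - this is TRUE because Wendy, Jack, and Xander are knights.
- Xander (knight) says "Wendy is a knight" - this is TRUE because Wendy is a knight.
- Eve (knave) says "Either Xander or Wendy is a knight, but not both" - this is FALSE (a lie) because Xander is a knight and Wendy is a knight.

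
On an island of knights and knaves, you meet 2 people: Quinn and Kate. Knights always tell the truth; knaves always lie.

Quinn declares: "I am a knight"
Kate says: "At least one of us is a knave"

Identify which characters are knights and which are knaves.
Quinn is a knave.
Kate is a knight.

Verification:
- Quinn (knave) says "I am a knight" - this is FALSE (a lie) because Quinn is a knave.
- Kate (knight) says "At least one of us is a knave" - this is TRUE because Quinn is a knave.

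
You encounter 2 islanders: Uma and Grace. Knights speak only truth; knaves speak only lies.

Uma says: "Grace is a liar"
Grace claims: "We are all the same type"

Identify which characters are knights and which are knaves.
Uma is a knight.
Grace is a knave.

Verification:
- Uma (knight) says "Grace is a liar" - this is TRUE because Grace is a knave.
- Grace (knave) says "We are all the same type" - this is FALSE (a lie) because Uma is a knight and Grace is a knave.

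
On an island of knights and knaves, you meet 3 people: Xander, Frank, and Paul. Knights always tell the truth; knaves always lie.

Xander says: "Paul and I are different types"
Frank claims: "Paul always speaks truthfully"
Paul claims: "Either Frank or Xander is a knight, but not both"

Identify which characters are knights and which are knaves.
Xander is a knave.
Frank is a knave.
Paul is a knave.

Verification:
- Xander (knave) says "Paul and I are different types" - this is FALSE (a lie) because Xander is a knave and Paul is a knave.
- Frank (knave) says "Paul always speaks truthfully" - this is FALSE (a lie) because Paul is a knave.
- Paul (knave) says "Either Frank or Xander is a knight, but not both" - this is FALSE (a lie) because Frank is a knave and Xander is a knave.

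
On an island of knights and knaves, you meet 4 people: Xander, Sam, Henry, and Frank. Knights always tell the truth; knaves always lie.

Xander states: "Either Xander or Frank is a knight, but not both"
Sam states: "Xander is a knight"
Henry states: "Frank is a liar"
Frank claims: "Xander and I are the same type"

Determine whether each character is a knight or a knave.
Xander is a knight.
Sam is a knight.
Henry is a knight.
Frank is a knave.

Verification:
- Xander (knight) says "Either Xander or Frank is a knight, but not both" - this is TRUE because Xander is a knight and Frank is a knave.
- Sam (knight) says "Xander is a knight" - this is TRUE because Xander is a knight.
- Henry (knight) says "Frank is a liar" - this is TRUE because Frank is a knave.
- Frank (knave) says "Xander and I are the same type" - this is FALSE (a lie) because Frank is a knave and Xander is a knight.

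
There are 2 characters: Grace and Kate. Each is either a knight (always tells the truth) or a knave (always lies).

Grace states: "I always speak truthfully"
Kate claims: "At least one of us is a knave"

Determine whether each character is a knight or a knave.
Grace is a knave.
Kate is a knight.

Verification:
- Grace (knave) says "I always speak truthfully" - this is FALSE (a lie) because Grace is a knave.
- Kate (knight) says "At least one of us is a knave" - this is TRUE because Grace is a knave.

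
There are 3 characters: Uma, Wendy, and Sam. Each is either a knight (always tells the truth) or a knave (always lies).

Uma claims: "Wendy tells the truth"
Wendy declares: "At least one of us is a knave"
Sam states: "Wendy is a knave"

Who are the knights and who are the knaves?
Uma is a knight.
Wendy is a knight.
Sam is a knave.

Verification:
- Uma (knight) says "Wendy tells the truth" - this is TRUE because Wendy is a knight.
- Wendy (knight) says "At least one of us is a knave" - this is TRUE because Sam is a knave.
- Sam (knave) says "Wendy is a knave" - this is FALSE (a lie) because Wendy is a knight.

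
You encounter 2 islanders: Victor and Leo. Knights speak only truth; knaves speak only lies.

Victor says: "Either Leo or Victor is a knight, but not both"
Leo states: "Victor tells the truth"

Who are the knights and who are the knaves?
Victor is a knave.
Leo is a knave.

Verification:
- Victor (knave) says "Either Leo or Victor is a knight, but not both" - this is FALSE (a lie) because Leo is a knave and Victor is a knave.
- Leo (knave) says "Victor tells the truth" - this is FALSE (a lie) because Victor is a knave.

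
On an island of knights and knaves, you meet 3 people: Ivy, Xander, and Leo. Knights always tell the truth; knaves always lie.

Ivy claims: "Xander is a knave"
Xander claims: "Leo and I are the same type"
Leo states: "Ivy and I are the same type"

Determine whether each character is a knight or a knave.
Ivy is a knight.
Xander is a knave.
Leo is a knight.

Verification:
- Ivy (knight) says "Xander is a knave" - this is TRUE because Xander is a knave.
- Xander (knave) says "Leo and I are the same type" - this is FALSE (a lie) because Xander is a knave and Leo is a knight.
- Leo (knight) says "Ivy and I are the same type" - this is TRUE because Leo is a knight and Ivy is a knight.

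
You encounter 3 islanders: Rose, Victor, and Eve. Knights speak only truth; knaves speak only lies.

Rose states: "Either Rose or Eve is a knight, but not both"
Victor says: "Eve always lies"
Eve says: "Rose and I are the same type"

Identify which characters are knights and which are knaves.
Rose is a knight.
Victor is a knight.
Eve is a knave.

Verification:
- Rose (knight) says "Either Rose or Eve is a knight, but not both" - this is TRUE because Rose is a knight and Eve is a knave.
- Victor (knight) says "Eve always lies" - this is TRUE because Eve is a knave.
- Eve (knave) says "Rose and I are the same type" - this is FALSE (a lie) because Eve is a knave and Rose is a knight.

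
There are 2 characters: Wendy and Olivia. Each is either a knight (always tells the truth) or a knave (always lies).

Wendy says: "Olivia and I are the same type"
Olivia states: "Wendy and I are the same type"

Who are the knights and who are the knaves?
Wendy is a knight.
Olivia is a knight.

Verification:
- Wendy (knight) says "Olivia and I are the same type" - this is TRUE because Wendy is a knight and Olivia is a knight.
- Olivia (knight) says "Wendy and I are the same type" - this is TRUE because Olivia is a knight and Wendy is a knight.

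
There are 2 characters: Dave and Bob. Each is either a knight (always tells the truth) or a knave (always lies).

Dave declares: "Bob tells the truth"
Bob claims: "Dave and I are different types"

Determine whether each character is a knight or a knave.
Dave is a knave.
Bob is a knave.

Verification:
- Dave (knave) says "Bob tells the truth" - this is FALSE (a lie) because Bob is a knave.
- Bob (knave) says "Dave and I are different types" - this is FALSE (a lie) because Bob is a knave and Dave is a knave.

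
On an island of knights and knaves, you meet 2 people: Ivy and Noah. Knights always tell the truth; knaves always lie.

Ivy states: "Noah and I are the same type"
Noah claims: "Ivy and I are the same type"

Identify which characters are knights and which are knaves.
Ivy is a knight.
Noah is a knight.

Verification:
- Ivy (knight) says "Noah and I are the same type" - this is TRUE because Ivy is a knight and Noah is a knight.
- Noah (knight) says "Ivy and I are the same type" - this is TRUE because Noah is a knight and Ivy is a knight.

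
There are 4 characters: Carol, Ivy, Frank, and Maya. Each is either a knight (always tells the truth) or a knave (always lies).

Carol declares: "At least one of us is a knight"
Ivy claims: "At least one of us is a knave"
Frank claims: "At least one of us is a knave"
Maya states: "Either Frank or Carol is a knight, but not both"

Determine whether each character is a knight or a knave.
Carol is a knight.
Ivy is a knight.
Frank is a knight.
Maya is a knave.

Verification:
- Carol (knight) says "At least one of us is a knight" - this is TRUE because Carol, Ivy, and Frank are knights.
- Ivy (knight) says "At least one of us is a knave" - this is TRUE because Maya is a knave.
- Frank (knight) says "At least one of us is a knave" - this is TRUE because Maya is a knave.
- Maya (knave) says "Either Frank or Carol is a knight, but not both" - this is FALSE (a lie) because Frank is a knight and Carol is a knight.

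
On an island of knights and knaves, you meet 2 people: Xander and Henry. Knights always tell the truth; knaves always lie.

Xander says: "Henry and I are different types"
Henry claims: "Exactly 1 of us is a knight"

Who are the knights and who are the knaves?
Xander is a knave.
Henry is a knave.

Verification:
- Xander (knave) says "Henry and I are different types" - this is FALSE (a lie) because Xander is a knave and Henry is a knave.
- Henry (knave) says "Exactly 1 of us is a knight" - this is FALSE (a lie) because there are 0 knights.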